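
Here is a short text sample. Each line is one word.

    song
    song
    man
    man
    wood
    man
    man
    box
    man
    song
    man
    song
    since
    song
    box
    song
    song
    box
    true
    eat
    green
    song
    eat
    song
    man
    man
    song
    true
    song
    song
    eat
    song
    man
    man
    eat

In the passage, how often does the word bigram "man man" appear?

4

Scanning the 34 overlapping bigram windows for "man man":
  position 3–4: man man
  position 6–7: man man
  position 25–26: man man
  position 33–34: man man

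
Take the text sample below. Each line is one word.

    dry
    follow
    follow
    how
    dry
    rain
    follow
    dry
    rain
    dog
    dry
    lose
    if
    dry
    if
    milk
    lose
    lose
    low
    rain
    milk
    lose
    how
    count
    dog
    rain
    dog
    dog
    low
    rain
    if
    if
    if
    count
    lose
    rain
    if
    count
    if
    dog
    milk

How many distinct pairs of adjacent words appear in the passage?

41 tokens → 40 bigram windows in total.
Repeated bigrams (each contributes count−1 duplicates):
  dry rain: 2
  if count: 2
  if if: 2
  low rain: 2
  milk lose: 2
  rain dog: 2
  rain if: 2
7 duplicate windows → 40 − 7 = 33 distinct.

33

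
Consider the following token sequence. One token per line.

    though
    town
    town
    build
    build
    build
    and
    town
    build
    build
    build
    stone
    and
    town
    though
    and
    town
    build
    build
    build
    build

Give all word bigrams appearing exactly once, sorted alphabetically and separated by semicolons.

build and; build stone; stone and; though and; though town; town though; town town

Bigram counts meeting the condition (exactly once):
  build and: 1
  build stone: 1
  stone and: 1
  though and: 1
  though town: 1
  town though: 1
  town town: 1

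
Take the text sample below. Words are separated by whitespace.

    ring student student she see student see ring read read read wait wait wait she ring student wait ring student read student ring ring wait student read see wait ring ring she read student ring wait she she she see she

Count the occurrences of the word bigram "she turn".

Scanning the 40 overlapping bigram windows for "she turn":
  (none found)

0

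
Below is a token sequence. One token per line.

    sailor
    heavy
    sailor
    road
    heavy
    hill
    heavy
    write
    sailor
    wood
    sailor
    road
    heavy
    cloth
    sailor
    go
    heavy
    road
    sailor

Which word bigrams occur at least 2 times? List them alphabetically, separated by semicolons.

Bigram counts meeting the condition (at least 2 times):
  road heavy: 2
  sailor road: 2

road heavy; sailor road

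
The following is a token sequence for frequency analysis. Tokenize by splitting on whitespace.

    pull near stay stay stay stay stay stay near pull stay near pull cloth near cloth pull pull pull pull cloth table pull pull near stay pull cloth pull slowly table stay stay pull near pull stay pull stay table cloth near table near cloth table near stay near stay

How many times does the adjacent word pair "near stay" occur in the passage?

Scanning the 49 overlapping bigram windows for "near stay":
  position 2–3: near stay
  position 25–26: near stay
  position 47–48: near stay
  position 49–50: near stay

4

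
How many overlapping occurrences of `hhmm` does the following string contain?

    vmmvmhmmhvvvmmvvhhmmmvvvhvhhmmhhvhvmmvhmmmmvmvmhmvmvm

Sliding a length-4 window over the 53 characters (50 positions):
  position 17–20: hhmm
  position 27–30: hhmm

2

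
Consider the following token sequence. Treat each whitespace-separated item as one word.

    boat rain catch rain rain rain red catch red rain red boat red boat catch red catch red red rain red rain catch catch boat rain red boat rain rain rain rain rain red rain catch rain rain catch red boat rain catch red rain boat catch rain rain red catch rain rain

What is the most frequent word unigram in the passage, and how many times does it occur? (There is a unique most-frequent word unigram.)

"rain", 22 times

Unigram frequencies (highest first):
  rain: 22
  red: 13
  catch: 11
  boat: 7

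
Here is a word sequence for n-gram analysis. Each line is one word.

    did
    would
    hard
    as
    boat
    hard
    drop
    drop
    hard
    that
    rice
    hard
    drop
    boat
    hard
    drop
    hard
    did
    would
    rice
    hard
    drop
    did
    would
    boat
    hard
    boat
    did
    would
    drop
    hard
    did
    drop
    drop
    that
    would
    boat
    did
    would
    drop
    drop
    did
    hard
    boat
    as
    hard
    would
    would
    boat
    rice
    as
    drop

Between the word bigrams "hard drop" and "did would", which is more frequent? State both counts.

"hard drop": 4 occurrences
"did would": 5 occurrences

"did would" (5 vs 4)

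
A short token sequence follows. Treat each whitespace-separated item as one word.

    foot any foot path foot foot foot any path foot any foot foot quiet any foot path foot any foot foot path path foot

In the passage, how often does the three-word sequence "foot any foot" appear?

Scanning the 22 overlapping trigram windows for "foot any foot":
  position 1–3: foot any foot
  position 10–12: foot any foot
  position 18–20: foot any foot

3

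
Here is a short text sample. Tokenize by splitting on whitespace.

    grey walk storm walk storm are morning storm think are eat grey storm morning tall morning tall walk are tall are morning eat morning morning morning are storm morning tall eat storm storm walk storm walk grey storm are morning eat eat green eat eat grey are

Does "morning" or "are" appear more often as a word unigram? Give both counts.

"morning": 9 occurrences
"are": 7 occurrences

"morning" (9 vs 7)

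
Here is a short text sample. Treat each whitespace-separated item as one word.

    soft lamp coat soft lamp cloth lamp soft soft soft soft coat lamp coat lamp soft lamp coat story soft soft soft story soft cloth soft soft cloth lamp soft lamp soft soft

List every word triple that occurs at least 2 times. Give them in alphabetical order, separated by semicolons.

Trigram counts meeting the condition (at least 2 times):
  cloth lamp soft: 2
  lamp soft lamp: 2
  lamp soft soft: 2
  soft lamp coat: 2
  soft soft soft: 3

cloth lamp soft; lamp soft lamp; lamp soft soft; soft lamp coat; soft soft soft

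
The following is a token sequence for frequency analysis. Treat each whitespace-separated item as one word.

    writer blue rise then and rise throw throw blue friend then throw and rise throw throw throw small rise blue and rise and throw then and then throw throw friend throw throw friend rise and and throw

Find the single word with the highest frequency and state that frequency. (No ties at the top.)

Unigram frequencies (highest first):
  throw: 12
  and: 7
  rise: 6
  then: 4
  blue: 3
  friend: 3
  … (2 more, each ≤ 1)

"throw", 12 times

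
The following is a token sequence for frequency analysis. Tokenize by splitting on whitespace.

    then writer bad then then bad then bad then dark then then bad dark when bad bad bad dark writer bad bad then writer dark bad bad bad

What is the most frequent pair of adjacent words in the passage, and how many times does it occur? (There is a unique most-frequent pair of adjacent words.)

"bad bad", 5 times

Bigram frequencies (highest first):
  bad bad: 5
  bad then: 4
  then bad: 3
  then writer: 2
  writer bad: 2
  then then: 2
  … (8 more, each ≤ 2)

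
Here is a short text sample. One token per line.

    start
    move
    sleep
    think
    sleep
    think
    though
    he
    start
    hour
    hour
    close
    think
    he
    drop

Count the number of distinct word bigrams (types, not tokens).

13

15 tokens → 14 bigram windows in total.
Repeated bigrams (each contributes count−1 duplicates):
  sleep think: 2
1 duplicate windows → 14 − 1 = 13 distinct.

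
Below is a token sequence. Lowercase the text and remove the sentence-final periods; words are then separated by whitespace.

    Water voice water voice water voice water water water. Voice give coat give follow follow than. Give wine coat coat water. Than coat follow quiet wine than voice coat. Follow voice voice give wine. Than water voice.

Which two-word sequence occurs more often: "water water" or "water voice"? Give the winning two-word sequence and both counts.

"water voice" (5 vs 2)

"water water": 2 occurrences
"water voice": 5 occurrences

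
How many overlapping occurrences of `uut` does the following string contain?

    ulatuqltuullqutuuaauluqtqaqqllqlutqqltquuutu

1

Sliding a length-3 window over the 44 characters (42 positions):
  position 41–43: uut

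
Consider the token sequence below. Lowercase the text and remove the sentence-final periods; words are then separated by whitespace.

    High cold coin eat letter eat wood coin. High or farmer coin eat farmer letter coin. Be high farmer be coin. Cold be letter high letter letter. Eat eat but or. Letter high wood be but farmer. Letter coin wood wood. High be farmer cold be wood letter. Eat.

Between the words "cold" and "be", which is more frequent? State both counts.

"cold": 3 occurrences
"be": 6 occurrences

"be" (6 vs 3)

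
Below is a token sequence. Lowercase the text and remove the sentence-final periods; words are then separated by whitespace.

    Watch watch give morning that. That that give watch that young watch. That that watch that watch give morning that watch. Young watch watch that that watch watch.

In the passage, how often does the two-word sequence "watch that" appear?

Scanning the 27 overlapping bigram windows for "watch that":
  position 9–10: watch that
  position 12–13: watch that
  position 15–16: watch that
  position 24–25: watch that

4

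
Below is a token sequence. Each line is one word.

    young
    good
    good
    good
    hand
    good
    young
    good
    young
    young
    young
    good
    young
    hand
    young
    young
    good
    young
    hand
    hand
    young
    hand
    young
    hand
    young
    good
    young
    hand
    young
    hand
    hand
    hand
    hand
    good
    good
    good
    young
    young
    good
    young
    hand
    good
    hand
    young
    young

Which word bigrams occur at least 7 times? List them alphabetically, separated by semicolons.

Bigram counts meeting the condition (at least 7 times):
  good young: 7
  young hand: 7

good young; young hand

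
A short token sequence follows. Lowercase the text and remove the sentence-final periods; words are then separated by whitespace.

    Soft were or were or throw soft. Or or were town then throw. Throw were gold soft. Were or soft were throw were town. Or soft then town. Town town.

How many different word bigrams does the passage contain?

30 tokens → 29 bigram windows in total.
Repeated bigrams (each contributes count−1 duplicates):
  soft were: 3
  were or: 3
  or soft: 2
  or were: 2
  throw were: 2
  town town: 2
  were town: 2
9 duplicate windows → 29 − 9 = 20 distinct.

20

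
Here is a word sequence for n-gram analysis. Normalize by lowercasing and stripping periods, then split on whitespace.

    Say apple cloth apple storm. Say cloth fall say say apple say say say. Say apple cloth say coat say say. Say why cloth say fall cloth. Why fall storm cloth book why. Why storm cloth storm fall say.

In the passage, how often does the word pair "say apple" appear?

Scanning the 38 overlapping bigram windows for "say apple":
  position 1–2: say apple
  position 10–11: say apple
  position 15–16: say apple

3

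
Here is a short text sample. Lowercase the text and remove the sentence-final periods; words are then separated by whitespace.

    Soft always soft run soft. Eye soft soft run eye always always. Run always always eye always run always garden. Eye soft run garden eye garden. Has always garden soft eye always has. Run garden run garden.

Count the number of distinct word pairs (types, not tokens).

23

37 tokens → 36 bigram windows in total.
Repeated bigrams (each contributes count−1 duplicates):
  eye always: 3
  run garden: 3
  soft run: 3
  always always: 2
  always garden: 2
  always run: 2
  eye soft: 2
  garden eye: 2
  … (2 more repeated)
13 duplicate windows → 36 − 13 = 23 distinct.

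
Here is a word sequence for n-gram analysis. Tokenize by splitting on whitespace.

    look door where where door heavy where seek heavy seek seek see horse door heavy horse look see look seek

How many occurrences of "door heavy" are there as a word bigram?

Scanning the 19 overlapping bigram windows for "door heavy":
  position 5–6: door heavy
  position 14–15: door heavy

2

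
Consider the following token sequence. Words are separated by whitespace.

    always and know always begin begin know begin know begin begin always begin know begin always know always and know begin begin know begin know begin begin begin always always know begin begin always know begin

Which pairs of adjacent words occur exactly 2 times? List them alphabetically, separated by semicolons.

Bigram counts meeting the condition (exactly 2 times):
  always and: 2
  always begin: 2
  and know: 2
  know always: 2

always and; always begin; and know; know always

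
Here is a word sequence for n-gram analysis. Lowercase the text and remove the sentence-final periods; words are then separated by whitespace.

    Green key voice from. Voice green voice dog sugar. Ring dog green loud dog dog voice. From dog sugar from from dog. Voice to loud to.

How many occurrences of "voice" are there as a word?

Scanning the 26 tokens for "voice":
  position 3: voice
  position 5: voice
  position 7: voice
  position 16: voice
  position 23: voice

5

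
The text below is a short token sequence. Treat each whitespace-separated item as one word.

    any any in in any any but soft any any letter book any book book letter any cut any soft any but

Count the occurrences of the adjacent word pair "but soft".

1

Scanning the 21 overlapping bigram windows for "but soft":
  position 7–8: but soft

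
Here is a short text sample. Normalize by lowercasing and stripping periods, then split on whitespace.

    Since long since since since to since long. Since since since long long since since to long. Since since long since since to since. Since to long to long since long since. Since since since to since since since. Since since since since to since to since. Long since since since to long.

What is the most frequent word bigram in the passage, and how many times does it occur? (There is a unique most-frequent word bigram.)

Bigram frequencies (highest first):
  since since: 19
  long since: 8
  since to: 8
  since long: 6
  to since: 5
  to long: 4
  … (2 more, each ≤ 1)

"since since", 19 times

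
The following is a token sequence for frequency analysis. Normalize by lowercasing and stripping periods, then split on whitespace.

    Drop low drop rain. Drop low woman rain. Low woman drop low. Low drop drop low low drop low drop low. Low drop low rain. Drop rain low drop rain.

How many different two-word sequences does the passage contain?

11

30 tokens → 29 bigram windows in total.
Repeated bigrams (each contributes count−1 duplicates):
  drop low: 7
  low drop: 6
  drop rain: 3
  low low: 3
  low woman: 2
  rain drop: 2
  rain low: 2
18 duplicate windows → 29 − 18 = 11 distinct.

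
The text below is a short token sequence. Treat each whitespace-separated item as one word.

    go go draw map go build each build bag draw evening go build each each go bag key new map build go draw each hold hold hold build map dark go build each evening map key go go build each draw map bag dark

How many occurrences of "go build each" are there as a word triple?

Scanning the 42 overlapping trigram windows for "go build each":
  position 5–7: go build each
  position 12–14: go build each
  position 31–33: go build each
  position 38–40: go build each

4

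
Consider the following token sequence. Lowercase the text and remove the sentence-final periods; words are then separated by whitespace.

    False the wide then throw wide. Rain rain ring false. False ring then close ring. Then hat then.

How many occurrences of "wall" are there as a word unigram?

0

Scanning the 18 tokens for "wall":
  (none found)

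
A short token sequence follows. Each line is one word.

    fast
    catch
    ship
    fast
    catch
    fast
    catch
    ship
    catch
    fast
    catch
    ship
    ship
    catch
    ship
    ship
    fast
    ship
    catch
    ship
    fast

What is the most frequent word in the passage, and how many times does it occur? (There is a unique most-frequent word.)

Unigram frequencies (highest first):
  ship: 8
  catch: 7
  fast: 6

"ship", 8 times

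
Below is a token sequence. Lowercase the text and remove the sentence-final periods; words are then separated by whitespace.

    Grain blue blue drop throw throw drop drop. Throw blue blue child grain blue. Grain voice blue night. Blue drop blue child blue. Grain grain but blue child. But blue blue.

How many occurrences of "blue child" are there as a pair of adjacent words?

Scanning the 30 overlapping bigram windows for "blue child":
  position 11–12: blue child
  position 21–22: blue child
  position 27–28: blue child

3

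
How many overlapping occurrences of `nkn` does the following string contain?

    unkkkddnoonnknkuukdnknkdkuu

2

Sliding a length-3 window over the 27 characters (25 positions):
  position 12–14: nkn
  position 20–22: nkn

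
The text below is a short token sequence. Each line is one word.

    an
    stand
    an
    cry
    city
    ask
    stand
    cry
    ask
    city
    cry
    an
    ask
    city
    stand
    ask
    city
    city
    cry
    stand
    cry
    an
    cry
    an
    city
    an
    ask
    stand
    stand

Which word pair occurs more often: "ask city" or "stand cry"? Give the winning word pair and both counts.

"ask city" (3 vs 2)

"ask city": 3 occurrences
"stand cry": 2 occurrences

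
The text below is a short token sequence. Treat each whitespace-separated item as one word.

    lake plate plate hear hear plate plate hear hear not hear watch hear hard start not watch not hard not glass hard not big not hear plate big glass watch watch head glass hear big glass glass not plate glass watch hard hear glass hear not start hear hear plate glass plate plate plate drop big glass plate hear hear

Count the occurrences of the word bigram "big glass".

Scanning the 59 overlapping bigram windows for "big glass":
  position 28–29: big glass
  position 35–36: big glass
  position 56–57: big glass

3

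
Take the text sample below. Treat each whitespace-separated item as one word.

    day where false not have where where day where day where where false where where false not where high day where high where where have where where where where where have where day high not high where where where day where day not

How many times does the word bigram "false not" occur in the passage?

Scanning the 42 overlapping bigram windows for "false not":
  position 3–4: false not
  position 16–17: false not

2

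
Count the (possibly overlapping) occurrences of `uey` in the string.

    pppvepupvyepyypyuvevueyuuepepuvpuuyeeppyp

1

Sliding a length-3 window over the 41 characters (39 positions):
  position 21–23: uey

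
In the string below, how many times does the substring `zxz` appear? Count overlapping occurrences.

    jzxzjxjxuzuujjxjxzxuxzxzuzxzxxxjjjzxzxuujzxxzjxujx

Sliding a length-3 window over the 50 characters (48 positions):
  position 2–4: zxz
  position 22–24: zxz
  position 26–28: zxz
  position 35–37: zxz

4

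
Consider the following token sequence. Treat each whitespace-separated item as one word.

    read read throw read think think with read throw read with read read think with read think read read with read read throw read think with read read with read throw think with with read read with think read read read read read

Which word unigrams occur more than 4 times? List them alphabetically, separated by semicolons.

Unigram counts meeting the condition (more than 4 times):
  read: 23
  think: 7
  with: 9

read; think; with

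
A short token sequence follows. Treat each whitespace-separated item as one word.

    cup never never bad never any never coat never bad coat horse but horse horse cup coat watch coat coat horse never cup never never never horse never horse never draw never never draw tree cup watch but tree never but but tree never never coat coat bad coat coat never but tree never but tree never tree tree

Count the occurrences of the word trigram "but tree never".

4

Scanning the 57 overlapping trigram windows for "but tree never":
  position 38–40: but tree never
  position 42–44: but tree never
  position 52–54: but tree never
  position 55–57: but tree never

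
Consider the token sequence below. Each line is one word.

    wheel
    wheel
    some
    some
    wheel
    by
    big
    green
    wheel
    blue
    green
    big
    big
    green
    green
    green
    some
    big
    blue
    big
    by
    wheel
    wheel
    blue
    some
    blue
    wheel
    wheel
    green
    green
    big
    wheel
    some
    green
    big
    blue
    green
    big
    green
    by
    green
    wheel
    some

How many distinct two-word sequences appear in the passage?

43 tokens → 42 bigram windows in total.
Repeated bigrams (each contributes count−1 duplicates):
  green big: 4
  big green: 3
  green green: 3
  wheel some: 3
  wheel wheel: 3
  big blue: 2
  blue green: 2
  green wheel: 2
  … (1 more repeated)
15 duplicate windows → 42 − 15 = 27 distinct.

27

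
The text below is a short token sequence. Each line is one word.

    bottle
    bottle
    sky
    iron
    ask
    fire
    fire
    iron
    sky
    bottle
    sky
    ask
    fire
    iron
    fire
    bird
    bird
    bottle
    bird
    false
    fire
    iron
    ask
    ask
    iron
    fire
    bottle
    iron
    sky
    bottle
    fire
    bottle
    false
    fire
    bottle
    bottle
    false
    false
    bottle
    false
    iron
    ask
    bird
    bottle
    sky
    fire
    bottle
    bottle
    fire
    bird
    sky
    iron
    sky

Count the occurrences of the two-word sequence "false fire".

Scanning the 52 overlapping bigram windows for "false fire":
  position 20–21: false fire
  position 33–34: false fire

2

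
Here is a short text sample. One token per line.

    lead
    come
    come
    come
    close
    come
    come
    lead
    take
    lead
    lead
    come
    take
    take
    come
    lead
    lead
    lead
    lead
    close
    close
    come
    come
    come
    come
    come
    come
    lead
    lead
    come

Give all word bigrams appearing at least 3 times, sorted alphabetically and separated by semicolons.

come come; come lead; lead come; lead lead

Bigram counts meeting the condition (at least 3 times):
  come come: 8
  come lead: 3
  lead come: 3
  lead lead: 5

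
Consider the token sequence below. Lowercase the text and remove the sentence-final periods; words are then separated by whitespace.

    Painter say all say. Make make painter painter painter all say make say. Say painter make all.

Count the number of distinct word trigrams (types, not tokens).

14

17 tokens → 15 trigram windows in total.
Repeated trigrams (each contributes count−1 duplicates):
  all say make: 2
1 duplicate windows → 15 − 1 = 14 distinct.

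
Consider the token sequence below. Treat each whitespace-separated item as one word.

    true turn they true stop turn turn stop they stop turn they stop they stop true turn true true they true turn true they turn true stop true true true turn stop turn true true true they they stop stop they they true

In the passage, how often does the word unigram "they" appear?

Scanning the 43 tokens for "they":
  position 3: they
  position 9: they
  position 12: they
  position 14: they
  position 20: they
  position 24: they
  position 37: they
  position 38: they
  position 41: they
  position 42: they

10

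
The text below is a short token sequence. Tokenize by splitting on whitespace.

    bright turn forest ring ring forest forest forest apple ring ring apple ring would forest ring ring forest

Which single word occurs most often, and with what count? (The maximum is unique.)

"ring", 7 times

Unigram frequencies (highest first):
  ring: 7
  forest: 6
  apple: 2
  bright: 1
  turn: 1
  would: 1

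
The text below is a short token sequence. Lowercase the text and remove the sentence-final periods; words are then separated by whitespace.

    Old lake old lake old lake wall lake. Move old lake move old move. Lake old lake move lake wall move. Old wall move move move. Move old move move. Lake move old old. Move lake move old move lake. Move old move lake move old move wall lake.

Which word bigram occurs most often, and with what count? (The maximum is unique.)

Bigram frequencies (highest first):
  move old: 8
  lake move: 7
  old move: 6
  move lake: 6
  old lake: 5
  move move: 4
  … (7 more, each ≤ 3)

"move old", 8 times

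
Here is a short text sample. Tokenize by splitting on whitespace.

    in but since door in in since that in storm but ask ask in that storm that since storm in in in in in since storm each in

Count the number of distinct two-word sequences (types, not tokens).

21

28 tokens → 27 bigram windows in total.
Repeated bigrams (each contributes count−1 duplicates):
  in in: 5
  in since: 2
  since storm: 2
6 duplicate windows → 27 − 6 = 21 distinct.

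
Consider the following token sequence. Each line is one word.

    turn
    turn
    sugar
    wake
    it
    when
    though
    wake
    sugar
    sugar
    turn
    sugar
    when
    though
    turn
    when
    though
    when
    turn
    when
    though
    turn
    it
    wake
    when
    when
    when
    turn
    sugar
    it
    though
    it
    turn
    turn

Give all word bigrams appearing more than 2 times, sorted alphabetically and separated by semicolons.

turn sugar; when though

Bigram counts meeting the condition (more than 2 times):
  turn sugar: 3
  when though: 4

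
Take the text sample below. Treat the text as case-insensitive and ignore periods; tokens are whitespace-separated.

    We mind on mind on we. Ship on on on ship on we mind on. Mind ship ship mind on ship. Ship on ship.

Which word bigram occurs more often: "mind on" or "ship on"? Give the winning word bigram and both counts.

"mind on" (4 vs 3)

"mind on": 4 occurrences
"ship on": 3 occurrences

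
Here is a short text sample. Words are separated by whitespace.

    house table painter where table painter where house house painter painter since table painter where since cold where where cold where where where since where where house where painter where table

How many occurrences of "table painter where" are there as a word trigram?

Scanning the 29 overlapping trigram windows for "table painter where":
  position 2–4: table painter where
  position 5–7: table painter where
  position 13–15: table painter where

3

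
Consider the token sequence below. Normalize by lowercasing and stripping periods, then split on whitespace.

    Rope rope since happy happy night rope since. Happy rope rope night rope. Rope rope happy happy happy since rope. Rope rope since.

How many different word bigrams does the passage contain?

23 tokens → 22 bigram windows in total.
Repeated bigrams (each contributes count−1 duplicates):
  rope rope: 6
  happy happy: 3
  rope since: 3
  night rope: 2
  since happy: 2
11 duplicate windows → 22 − 11 = 11 distinct.

11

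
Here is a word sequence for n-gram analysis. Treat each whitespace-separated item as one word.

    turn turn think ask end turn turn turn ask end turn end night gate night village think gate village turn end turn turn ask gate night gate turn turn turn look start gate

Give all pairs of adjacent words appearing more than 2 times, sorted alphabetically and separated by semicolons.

Bigram counts meeting the condition (more than 2 times):
  end turn: 3
  turn turn: 6

end turn; turn turn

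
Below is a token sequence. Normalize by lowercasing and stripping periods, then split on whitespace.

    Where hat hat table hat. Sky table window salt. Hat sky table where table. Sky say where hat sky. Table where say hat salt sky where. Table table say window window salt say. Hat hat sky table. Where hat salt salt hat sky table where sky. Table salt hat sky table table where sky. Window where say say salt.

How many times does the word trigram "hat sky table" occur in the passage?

Scanning the 57 overlapping trigram windows for "hat sky table":
  position 5–7: hat sky table
  position 10–12: hat sky table
  position 18–20: hat sky table
  position 35–37: hat sky table
  position 42–44: hat sky table
  position 49–51: hat sky table

6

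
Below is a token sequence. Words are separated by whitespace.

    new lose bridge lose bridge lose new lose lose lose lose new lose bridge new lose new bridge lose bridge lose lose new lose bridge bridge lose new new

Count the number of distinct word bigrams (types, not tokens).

29 tokens → 28 bigram windows in total.
Repeated bigrams (each contributes count−1 duplicates):
  bridge lose: 5
  lose bridge: 5
  lose new: 5
  new lose: 5
  lose lose: 4
19 duplicate windows → 28 − 19 = 9 distinct.

9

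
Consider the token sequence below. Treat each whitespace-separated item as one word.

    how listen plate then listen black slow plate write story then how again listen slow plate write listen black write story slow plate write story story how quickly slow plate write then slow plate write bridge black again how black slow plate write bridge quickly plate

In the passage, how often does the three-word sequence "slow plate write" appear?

6

Scanning the 44 overlapping trigram windows for "slow plate write":
  position 7–9: slow plate write
  position 15–17: slow plate write
  position 22–24: slow plate write
  position 29–31: slow plate write
  position 33–35: slow plate write
  position 41–43: slow plate write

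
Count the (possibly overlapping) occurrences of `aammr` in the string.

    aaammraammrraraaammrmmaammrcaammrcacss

Sliding a length-5 window over the 38 characters (34 positions):
  position 2–6: aammr
  position 7–11: aammr
  position 16–20: aammr
  position 23–27: aammr
  position 29–33: aammr

5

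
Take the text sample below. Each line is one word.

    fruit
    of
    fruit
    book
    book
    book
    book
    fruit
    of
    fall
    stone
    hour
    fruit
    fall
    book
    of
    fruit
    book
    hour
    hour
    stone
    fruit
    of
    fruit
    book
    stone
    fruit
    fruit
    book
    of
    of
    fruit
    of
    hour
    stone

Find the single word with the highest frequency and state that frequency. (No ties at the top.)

Unigram frequencies (highest first):
  fruit: 10
  book: 8
  of: 7
  stone: 4
  hour: 4
  fall: 2

"fruit", 10 times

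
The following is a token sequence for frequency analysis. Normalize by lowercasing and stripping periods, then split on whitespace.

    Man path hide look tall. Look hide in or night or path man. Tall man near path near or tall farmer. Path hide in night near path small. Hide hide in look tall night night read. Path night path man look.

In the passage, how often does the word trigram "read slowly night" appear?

0

Scanning the 39 overlapping trigram windows for "read slowly night":
  (none found)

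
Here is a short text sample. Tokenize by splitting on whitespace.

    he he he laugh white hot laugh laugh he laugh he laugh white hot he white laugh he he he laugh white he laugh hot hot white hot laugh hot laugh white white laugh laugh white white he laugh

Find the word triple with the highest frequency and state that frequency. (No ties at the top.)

"he laugh white", 3 times

Trigram frequencies (highest first):
  he laugh white: 3
  he he he: 2
  he he laugh: 2
  laugh white hot: 2
  white hot laugh: 2
  laugh he laugh: 2
  … (22 more, each ≤ 2)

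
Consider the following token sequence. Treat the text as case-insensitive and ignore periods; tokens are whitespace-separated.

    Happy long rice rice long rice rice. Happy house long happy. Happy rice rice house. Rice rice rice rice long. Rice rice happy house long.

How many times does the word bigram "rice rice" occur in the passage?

7

Scanning the 24 overlapping bigram windows for "rice rice":
  position 3–4: rice rice
  position 6–7: rice rice
  position 13–14: rice rice
  position 16–17: rice rice
  position 17–18: rice rice
  position 18–19: rice rice
  position 21–22: rice rice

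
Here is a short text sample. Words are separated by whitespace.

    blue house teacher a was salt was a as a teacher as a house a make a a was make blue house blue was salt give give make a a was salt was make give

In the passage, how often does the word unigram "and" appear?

Scanning the 35 tokens for "and":
  (none found)

0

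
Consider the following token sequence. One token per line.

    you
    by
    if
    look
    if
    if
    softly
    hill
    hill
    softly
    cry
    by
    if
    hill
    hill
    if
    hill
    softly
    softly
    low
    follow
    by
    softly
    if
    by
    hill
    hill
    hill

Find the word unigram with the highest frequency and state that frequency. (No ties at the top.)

Unigram frequencies (highest first):
  hill: 8
  if: 6
  softly: 5
  by: 4
  you: 1
  look: 1
  … (3 more, each ≤ 1)

"hill", 8 times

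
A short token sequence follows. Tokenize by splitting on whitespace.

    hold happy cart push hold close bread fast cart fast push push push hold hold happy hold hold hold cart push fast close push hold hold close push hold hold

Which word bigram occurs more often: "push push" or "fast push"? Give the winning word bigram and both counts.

"push push": 2 occurrences
"fast push": 1 occurrence

"push push" (2 vs 1)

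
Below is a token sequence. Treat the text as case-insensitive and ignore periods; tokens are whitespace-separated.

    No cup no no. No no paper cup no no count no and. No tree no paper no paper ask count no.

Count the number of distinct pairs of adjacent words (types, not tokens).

14

22 tokens → 21 bigram windows in total.
Repeated bigrams (each contributes count−1 duplicates):
  no no: 4
  no paper: 3
  count no: 2
  cup no: 2
7 duplicate windows → 21 − 7 = 14 distinct.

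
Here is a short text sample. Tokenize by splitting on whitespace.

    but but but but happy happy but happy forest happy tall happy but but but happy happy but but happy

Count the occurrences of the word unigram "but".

Scanning the 20 tokens for "but":
  position 1: but
  position 2: but
  position 3: but
  position 4: but
  position 7: but
  position 13: but
  position 14: but
  position 15: but
  position 18: but
  position 19: but

10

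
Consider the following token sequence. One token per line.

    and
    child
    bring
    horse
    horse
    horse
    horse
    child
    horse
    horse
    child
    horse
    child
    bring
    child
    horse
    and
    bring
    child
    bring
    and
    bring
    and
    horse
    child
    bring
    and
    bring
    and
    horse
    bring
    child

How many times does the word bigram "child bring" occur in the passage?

Scanning the 31 overlapping bigram windows for "child bring":
  position 2–3: child bring
  position 13–14: child bring
  position 19–20: child bring
  position 25–26: child bring

4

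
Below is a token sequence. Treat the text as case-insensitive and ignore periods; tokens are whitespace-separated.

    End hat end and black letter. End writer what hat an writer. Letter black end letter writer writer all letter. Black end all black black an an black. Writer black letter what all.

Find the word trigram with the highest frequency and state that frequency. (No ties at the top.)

Trigram frequencies (highest first):
  letter black end: 2
  end hat end: 1
  hat end and: 1
  end and black: 1
  and black letter: 1
  black letter end: 1
  … (24 more, each ≤ 1)

"letter black end", 2 times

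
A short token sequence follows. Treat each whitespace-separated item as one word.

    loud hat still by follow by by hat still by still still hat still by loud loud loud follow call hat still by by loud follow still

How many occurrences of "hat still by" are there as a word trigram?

4

Scanning the 25 overlapping trigram windows for "hat still by":
  position 2–4: hat still by
  position 8–10: hat still by
  position 13–15: hat still by
  position 21–23: hat still by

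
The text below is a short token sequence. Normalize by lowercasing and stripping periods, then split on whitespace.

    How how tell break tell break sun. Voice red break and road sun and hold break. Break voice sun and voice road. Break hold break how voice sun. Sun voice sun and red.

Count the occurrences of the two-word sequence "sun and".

Scanning the 32 overlapping bigram windows for "sun and":
  position 13–14: sun and
  position 19–20: sun and
  position 31–32: sun and

3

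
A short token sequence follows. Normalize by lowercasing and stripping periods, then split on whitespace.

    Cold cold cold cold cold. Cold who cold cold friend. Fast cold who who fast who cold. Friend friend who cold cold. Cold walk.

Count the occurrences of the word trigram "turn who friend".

Scanning the 22 overlapping trigram windows for "turn who friend":
  (none found)

0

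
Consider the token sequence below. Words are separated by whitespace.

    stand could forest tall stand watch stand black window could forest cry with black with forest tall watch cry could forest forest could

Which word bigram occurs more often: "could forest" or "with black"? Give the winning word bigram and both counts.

"could forest": 3 occurrences
"with black": 1 occurrence

"could forest" (3 vs 1)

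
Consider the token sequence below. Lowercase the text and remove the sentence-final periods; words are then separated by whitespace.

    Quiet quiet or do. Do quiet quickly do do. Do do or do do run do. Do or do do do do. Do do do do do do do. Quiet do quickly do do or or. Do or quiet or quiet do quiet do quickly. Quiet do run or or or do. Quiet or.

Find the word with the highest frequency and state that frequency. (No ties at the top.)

Unigram frequencies (highest first):
  do: 29
  or: 11
  quiet: 9
  quickly: 3
  run: 2

"do", 29 times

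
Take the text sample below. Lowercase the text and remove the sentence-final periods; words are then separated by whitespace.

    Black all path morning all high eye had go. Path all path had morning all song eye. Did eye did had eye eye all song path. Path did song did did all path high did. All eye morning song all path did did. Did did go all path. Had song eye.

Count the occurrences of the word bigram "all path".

5

Scanning the 50 overlapping bigram windows for "all path":
  position 2–3: all path
  position 11–12: all path
  position 32–33: all path
  position 40–41: all path
  position 47–48: all path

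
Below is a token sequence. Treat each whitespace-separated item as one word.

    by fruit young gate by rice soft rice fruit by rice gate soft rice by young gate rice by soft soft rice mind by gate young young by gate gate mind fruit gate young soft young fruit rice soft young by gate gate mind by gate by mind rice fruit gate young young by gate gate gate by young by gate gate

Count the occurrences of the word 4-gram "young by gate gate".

Scanning the 59 overlapping 4-gram windows for "young by gate gate":
  position 27–30: young by gate gate
  position 40–43: young by gate gate
  position 53–56: young by gate gate
  position 59–62: young by gate gate

4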